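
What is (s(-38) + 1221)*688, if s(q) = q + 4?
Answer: 816656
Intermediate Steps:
s(q) = 4 + q
(s(-38) + 1221)*688 = ((4 - 38) + 1221)*688 = (-34 + 1221)*688 = 1187*688 = 816656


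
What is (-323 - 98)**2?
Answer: 177241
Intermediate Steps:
(-323 - 98)**2 = (-421)**2 = 177241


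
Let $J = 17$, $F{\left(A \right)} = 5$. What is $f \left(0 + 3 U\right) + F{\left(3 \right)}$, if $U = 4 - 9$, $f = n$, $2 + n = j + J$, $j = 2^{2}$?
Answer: $-280$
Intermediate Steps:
$j = 4$
$n = 19$ ($n = -2 + \left(4 + 17\right) = -2 + 21 = 19$)
$f = 19$
$U = -5$ ($U = 4 - 9 = -5$)
$f \left(0 + 3 U\right) + F{\left(3 \right)} = 19 \left(0 + 3 \left(-5\right)\right) + 5 = 19 \left(0 - 15\right) + 5 = 19 \left(-15\right) + 5 = -285 + 5 = -280$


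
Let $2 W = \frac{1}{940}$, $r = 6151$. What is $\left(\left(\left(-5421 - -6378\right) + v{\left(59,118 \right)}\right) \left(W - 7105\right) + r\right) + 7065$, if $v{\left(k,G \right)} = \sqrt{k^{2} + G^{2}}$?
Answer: $- \frac{12758184763}{1880} - \frac{788086541 \sqrt{5}}{1880} \approx -7.7236 \cdot 10^{6}$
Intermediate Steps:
$W = \frac{1}{1880}$ ($W = \frac{1}{2 \cdot 940} = \frac{1}{2} \cdot \frac{1}{940} = \frac{1}{1880} \approx 0.00053191$)
$v{\left(k,G \right)} = \sqrt{G^{2} + k^{2}}$
$\left(\left(\left(-5421 - -6378\right) + v{\left(59,118 \right)}\right) \left(W - 7105\right) + r\right) + 7065 = \left(\left(\left(-5421 - -6378\right) + \sqrt{118^{2} + 59^{2}}\right) \left(\frac{1}{1880} - 7105\right) + 6151\right) + 7065 = \left(\left(\left(-5421 + 6378\right) + \sqrt{13924 + 3481}\right) \left(- \frac{13357399}{1880}\right) + 6151\right) + 7065 = \left(\left(957 + \sqrt{17405}\right) \left(- \frac{13357399}{1880}\right) + 6151\right) + 7065 = \left(\left(957 + 59 \sqrt{5}\right) \left(- \frac{13357399}{1880}\right) + 6151\right) + 7065 = \left(\left(- \frac{12783030843}{1880} - \frac{788086541 \sqrt{5}}{1880}\right) + 6151\right) + 7065 = \left(- \frac{12771466963}{1880} - \frac{788086541 \sqrt{5}}{1880}\right) + 7065 = - \frac{12758184763}{1880} - \frac{788086541 \sqrt{5}}{1880}$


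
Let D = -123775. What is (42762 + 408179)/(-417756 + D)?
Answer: -450941/541531 ≈ -0.83272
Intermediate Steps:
(42762 + 408179)/(-417756 + D) = (42762 + 408179)/(-417756 - 123775) = 450941/(-541531) = 450941*(-1/541531) = -450941/541531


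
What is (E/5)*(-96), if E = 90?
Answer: -1728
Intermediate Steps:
(E/5)*(-96) = (90/5)*(-96) = ((⅕)*90)*(-96) = 18*(-96) = -1728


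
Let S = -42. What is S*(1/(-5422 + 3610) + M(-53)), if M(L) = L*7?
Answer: 4705771/302 ≈ 15582.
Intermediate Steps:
M(L) = 7*L
S*(1/(-5422 + 3610) + M(-53)) = -42*(1/(-5422 + 3610) + 7*(-53)) = -42*(1/(-1812) - 371) = -42*(-1/1812 - 371) = -42*(-672253/1812) = 4705771/302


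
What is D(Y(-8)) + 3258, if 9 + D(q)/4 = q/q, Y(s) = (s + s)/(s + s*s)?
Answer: 3226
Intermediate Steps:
Y(s) = 2*s/(s + s²) (Y(s) = (2*s)/(s + s²) = 2*s/(s + s²))
D(q) = -32 (D(q) = -36 + 4*(q/q) = -36 + 4*1 = -36 + 4 = -32)
D(Y(-8)) + 3258 = -32 + 3258 = 3226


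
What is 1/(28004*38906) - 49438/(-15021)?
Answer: 53863868938333/16365734356104 ≈ 3.2913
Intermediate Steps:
1/(28004*38906) - 49438/(-15021) = (1/28004)*(1/38906) - 49438*(-1/15021) = 1/1089523624 + 49438/15021 = 53863868938333/16365734356104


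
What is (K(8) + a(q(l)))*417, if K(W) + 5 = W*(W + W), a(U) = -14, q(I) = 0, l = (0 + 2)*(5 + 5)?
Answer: 45453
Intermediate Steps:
l = 20 (l = 2*10 = 20)
K(W) = -5 + 2*W**2 (K(W) = -5 + W*(W + W) = -5 + W*(2*W) = -5 + 2*W**2)
(K(8) + a(q(l)))*417 = ((-5 + 2*8**2) - 14)*417 = ((-5 + 2*64) - 14)*417 = ((-5 + 128) - 14)*417 = (123 - 14)*417 = 109*417 = 45453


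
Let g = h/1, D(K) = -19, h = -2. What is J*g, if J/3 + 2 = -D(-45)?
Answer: -102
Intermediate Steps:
J = 51 (J = -6 + 3*(-1*(-19)) = -6 + 3*19 = -6 + 57 = 51)
g = -2 (g = -2/1 = -2*1 = -2)
J*g = 51*(-2) = -102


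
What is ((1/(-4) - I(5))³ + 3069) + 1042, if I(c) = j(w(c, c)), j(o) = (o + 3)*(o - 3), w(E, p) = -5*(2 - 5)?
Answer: -646951521/64 ≈ -1.0109e+7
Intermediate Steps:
w(E, p) = 15 (w(E, p) = -5*(-3) = 15)
j(o) = (-3 + o)*(3 + o) (j(o) = (3 + o)*(-3 + o) = (-3 + o)*(3 + o))
I(c) = 216 (I(c) = -9 + 15² = -9 + 225 = 216)
((1/(-4) - I(5))³ + 3069) + 1042 = ((1/(-4) - 1*216)³ + 3069) + 1042 = ((-¼ - 216)³ + 3069) + 1042 = ((-865/4)³ + 3069) + 1042 = (-647214625/64 + 3069) + 1042 = -647018209/64 + 1042 = -646951521/64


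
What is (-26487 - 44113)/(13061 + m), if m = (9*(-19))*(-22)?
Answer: -70600/16823 ≈ -4.1966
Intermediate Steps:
m = 3762 (m = -171*(-22) = 3762)
(-26487 - 44113)/(13061 + m) = (-26487 - 44113)/(13061 + 3762) = -70600/16823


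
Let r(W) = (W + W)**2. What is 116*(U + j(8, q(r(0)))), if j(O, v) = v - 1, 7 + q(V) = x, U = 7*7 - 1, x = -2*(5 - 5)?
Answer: 4640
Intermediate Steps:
x = 0 (x = -2*0 = 0)
r(W) = 4*W**2 (r(W) = (2*W)**2 = 4*W**2)
U = 48 (U = 49 - 1 = 48)
q(V) = -7 (q(V) = -7 + 0 = -7)
j(O, v) = -1 + v
116*(U + j(8, q(r(0)))) = 116*(48 + (-1 - 7)) = 116*(48 - 8) = 116*40 = 4640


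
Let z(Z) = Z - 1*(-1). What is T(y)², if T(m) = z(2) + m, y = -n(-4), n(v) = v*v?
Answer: 169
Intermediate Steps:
z(Z) = 1 + Z (z(Z) = Z + 1 = 1 + Z)
n(v) = v²
y = -16 (y = -1*(-4)² = -1*16 = -16)
T(m) = 3 + m (T(m) = (1 + 2) + m = 3 + m)
T(y)² = (3 - 16)² = (-13)² = 169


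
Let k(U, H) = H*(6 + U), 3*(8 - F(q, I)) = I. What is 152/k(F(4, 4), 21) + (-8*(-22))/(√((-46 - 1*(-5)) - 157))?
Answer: 4/7 - 8*I*√22/3 ≈ 0.57143 - 12.508*I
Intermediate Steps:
F(q, I) = 8 - I/3
152/k(F(4, 4), 21) + (-8*(-22))/(√((-46 - 1*(-5)) - 157)) = 152/((21*(6 + (8 - ⅓*4)))) + (-8*(-22))/(√((-46 - 1*(-5)) - 157)) = 152/((21*(6 + (8 - 4/3)))) + 176/(√((-46 + 5) - 157)) = 152/((21*(6 + 20/3))) + 176/(√(-41 - 157)) = 152/((21*(38/3))) + 176/(√(-198)) = 152/266 + 176/((3*I*√22)) = 152*(1/266) + 176*(-I*√22/66) = 4/7 - 8*I*√22/3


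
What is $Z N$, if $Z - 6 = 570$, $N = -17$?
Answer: $-9792$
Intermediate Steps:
$Z = 576$ ($Z = 6 + 570 = 576$)
$Z N = 576 \left(-17\right) = -9792$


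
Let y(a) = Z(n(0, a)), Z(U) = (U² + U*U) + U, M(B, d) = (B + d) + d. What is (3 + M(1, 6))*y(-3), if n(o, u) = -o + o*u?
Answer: 0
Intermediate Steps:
M(B, d) = B + 2*d
Z(U) = U + 2*U² (Z(U) = (U² + U²) + U = 2*U² + U = U + 2*U²)
y(a) = 0 (y(a) = (0*(-1 + a))*(1 + 2*(0*(-1 + a))) = 0*(1 + 2*0) = 0*(1 + 0) = 0*1 = 0)
(3 + M(1, 6))*y(-3) = (3 + (1 + 2*6))*0 = (3 + (1 + 12))*0 = (3 + 13)*0 = 16*0 = 0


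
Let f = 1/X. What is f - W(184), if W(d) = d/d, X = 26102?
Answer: -26101/26102 ≈ -0.99996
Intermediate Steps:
W(d) = 1
f = 1/26102 ≈ 3.8311e-5
f - W(184) = 1/26102 - 1*1 = 1/26102 - 1 = -26101/26102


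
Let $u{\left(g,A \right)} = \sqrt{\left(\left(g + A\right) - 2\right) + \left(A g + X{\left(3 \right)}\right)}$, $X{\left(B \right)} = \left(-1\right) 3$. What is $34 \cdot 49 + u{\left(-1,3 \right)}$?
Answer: $1666 + i \sqrt{6} \approx 1666.0 + 2.4495 i$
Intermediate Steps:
$X{\left(B \right)} = -3$
$u{\left(g,A \right)} = \sqrt{-5 + A + g + A g}$ ($u{\left(g,A \right)} = \sqrt{\left(\left(g + A\right) - 2\right) + \left(A g - 3\right)} = \sqrt{\left(\left(A + g\right) - 2\right) + \left(-3 + A g\right)} = \sqrt{\left(-2 + A + g\right) + \left(-3 + A g\right)} = \sqrt{-5 + A + g + A g}$)
$34 \cdot 49 + u{\left(-1,3 \right)} = 34 \cdot 49 + \sqrt{-5 + 3 - 1 + 3 \left(-1\right)} = 1666 + \sqrt{-5 + 3 - 1 - 3} = 1666 + \sqrt{-6} = 1666 + i \sqrt{6}$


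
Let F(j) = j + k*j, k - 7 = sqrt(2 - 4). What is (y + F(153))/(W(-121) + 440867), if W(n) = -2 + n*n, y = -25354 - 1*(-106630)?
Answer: 41250/227753 + 153*I*sqrt(2)/455506 ≈ 0.18112 + 0.00047502*I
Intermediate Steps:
y = 81276 (y = -25354 + 106630 = 81276)
W(n) = -2 + n**2
k = 7 + I*sqrt(2) (k = 7 + sqrt(2 - 4) = 7 + sqrt(-2) = 7 + I*sqrt(2) ≈ 7.0 + 1.4142*I)
F(j) = j + j*(7 + I*sqrt(2)) (F(j) = j + (7 + I*sqrt(2))*j = j + j*(7 + I*sqrt(2)))
(y + F(153))/(W(-121) + 440867) = (81276 + 153*(8 + I*sqrt(2)))/((-2 + (-121)**2) + 440867) = (81276 + (1224 + 153*I*sqrt(2)))/((-2 + 14641) + 440867) = (82500 + 153*I*sqrt(2))/(14639 + 440867) = (82500 + 153*I*sqrt(2))/455506 = (82500 + 153*I*sqrt(2))*(1/455506) = 41250/227753 + 153*I*sqrt(2)/455506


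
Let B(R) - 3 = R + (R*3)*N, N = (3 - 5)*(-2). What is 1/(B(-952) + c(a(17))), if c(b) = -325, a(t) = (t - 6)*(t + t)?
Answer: -1/12698 ≈ -7.8753e-5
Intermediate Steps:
N = 4 (N = -2*(-2) = 4)
a(t) = 2*t*(-6 + t) (a(t) = (-6 + t)*(2*t) = 2*t*(-6 + t))
B(R) = 3 + 13*R (B(R) = 3 + (R + (R*3)*4) = 3 + (R + (3*R)*4) = 3 + (R + 12*R) = 3 + 13*R)
1/(B(-952) + c(a(17))) = 1/((3 + 13*(-952)) - 325) = 1/((3 - 12376) - 325) = 1/(-12373 - 325) = 1/(-12698) = -1/12698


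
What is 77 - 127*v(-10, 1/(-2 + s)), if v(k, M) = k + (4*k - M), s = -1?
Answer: 19154/3 ≈ 6384.7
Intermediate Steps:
v(k, M) = -M + 5*k (v(k, M) = k + (-M + 4*k) = -M + 5*k)
77 - 127*v(-10, 1/(-2 + s)) = 77 - 127*(-1/(-2 - 1) + 5*(-10)) = 77 - 127*(-1/(-3) - 50) = 77 - 127*(-1*(-⅓) - 50) = 77 - 127*(⅓ - 50) = 77 - 127*(-149/3) = 77 + 18923/3 = 19154/3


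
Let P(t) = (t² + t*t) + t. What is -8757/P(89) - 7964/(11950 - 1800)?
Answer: -107879017/80849825 ≈ -1.3343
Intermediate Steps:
P(t) = t + 2*t² (P(t) = (t² + t²) + t = 2*t² + t = t + 2*t²)
-8757/P(89) - 7964/(11950 - 1800) = -8757*1/(89*(1 + 2*89)) - 7964/(11950 - 1800) = -8757*1/(89*(1 + 178)) - 7964/10150 = -8757/(89*179) - 7964*1/10150 = -8757/15931 - 3982/5075 = -107879017/80849825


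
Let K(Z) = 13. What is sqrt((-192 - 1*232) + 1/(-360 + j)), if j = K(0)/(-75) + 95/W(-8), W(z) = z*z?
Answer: 2*I*sqrt(314215215396394)/1721707 ≈ 20.591*I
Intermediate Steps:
W(z) = z**2
j = 6293/4800 (j = 13/(-75) + 95/((-8)**2) = 13*(-1/75) + 95/64 = -13/75 + 95*(1/64) = -13/75 + 95/64 = 6293/4800 ≈ 1.3110)
sqrt((-192 - 1*232) + 1/(-360 + j)) = sqrt((-192 - 1*232) + 1/(-360 + 6293/4800)) = sqrt((-192 - 232) + 1/(-1721707/4800)) = sqrt(-424 - 4800/1721707) = sqrt(-730008568/1721707) = 2*I*sqrt(314215215396394)/1721707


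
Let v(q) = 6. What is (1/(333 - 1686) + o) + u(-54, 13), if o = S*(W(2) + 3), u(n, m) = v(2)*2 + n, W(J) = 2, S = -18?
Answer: -178597/1353 ≈ -132.00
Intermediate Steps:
u(n, m) = 12 + n (u(n, m) = 6*2 + n = 12 + n)
o = -90 (o = -18*(2 + 3) = -18*5 = -90)
(1/(333 - 1686) + o) + u(-54, 13) = (1/(333 - 1686) - 90) + (12 - 54) = (1/(-1353) - 90) - 42 = (-1/1353 - 90) - 42 = -121771/1353 - 42 = -178597/1353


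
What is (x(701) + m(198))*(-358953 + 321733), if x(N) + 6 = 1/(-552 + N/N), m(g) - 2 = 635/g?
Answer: 1613580050/54549 ≈ 29580.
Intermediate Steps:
m(g) = 2 + 635/g
x(N) = -3307/551 (x(N) = -6 + 1/(-552 + N/N) = -6 + 1/(-552 + 1) = -6 + 1/(-551) = -6 - 1/551 = -3307/551)
(x(701) + m(198))*(-358953 + 321733) = (-3307/551 + (2 + 635/198))*(-358953 + 321733) = (-3307/551 + (2 + 635*(1/198)))*(-37220) = (-3307/551 + (2 + 635/198))*(-37220) = (-3307/551 + 1031/198)*(-37220) = -86705/109098*(-37220) = 1613580050/54549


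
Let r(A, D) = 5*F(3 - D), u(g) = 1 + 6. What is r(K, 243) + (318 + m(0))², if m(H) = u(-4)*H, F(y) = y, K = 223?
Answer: 99924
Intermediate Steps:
u(g) = 7
m(H) = 7*H
r(A, D) = 15 - 5*D (r(A, D) = 5*(3 - D) = 15 - 5*D)
r(K, 243) + (318 + m(0))² = (15 - 5*243) + (318 + 7*0)² = (15 - 1215) + (318 + 0)² = -1200 + 318² = -1200 + 101124 = 99924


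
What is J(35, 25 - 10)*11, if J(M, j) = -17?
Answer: -187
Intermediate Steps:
J(35, 25 - 10)*11 = -17*11 = -187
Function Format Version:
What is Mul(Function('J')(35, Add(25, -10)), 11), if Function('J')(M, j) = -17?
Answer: -187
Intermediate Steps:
Mul(Function('J')(35, Add(25, -10)), 11) = Mul(-17, 11) = -187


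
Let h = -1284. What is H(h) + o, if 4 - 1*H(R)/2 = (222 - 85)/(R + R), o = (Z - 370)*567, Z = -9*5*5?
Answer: -433166251/1284 ≈ -3.3736e+5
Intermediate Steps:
Z = -225 (Z = -45*5 = -225)
o = -337365 (o = (-225 - 370)*567 = -595*567 = -337365)
H(R) = 8 - 137/R (H(R) = 8 - 2*(222 - 85)/(R + R) = 8 - 274/(2*R) = 8 - 274*1/(2*R) = 8 - 137/R)
H(h) + o = (8 - 137/(-1284)) - 337365 = (8 - 137*(-1/1284)) - 337365 = (8 + 137/1284) - 337365 = 10409/1284 - 337365 = -433166251/1284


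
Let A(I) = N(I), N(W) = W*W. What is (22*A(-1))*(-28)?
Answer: -616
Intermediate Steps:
N(W) = W**2
A(I) = I**2
(22*A(-1))*(-28) = (22*(-1)**2)*(-28) = (22*1)*(-28) = 22*(-28) = -616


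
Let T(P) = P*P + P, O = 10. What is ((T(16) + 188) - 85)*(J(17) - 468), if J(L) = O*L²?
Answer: 908250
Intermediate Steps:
J(L) = 10*L²
T(P) = P + P² (T(P) = P² + P = P + P²)
((T(16) + 188) - 85)*(J(17) - 468) = ((16*(1 + 16) + 188) - 85)*(10*17² - 468) = ((16*17 + 188) - 85)*(10*289 - 468) = ((272 + 188) - 85)*(2890 - 468) = (460 - 85)*2422 = 375*2422 = 908250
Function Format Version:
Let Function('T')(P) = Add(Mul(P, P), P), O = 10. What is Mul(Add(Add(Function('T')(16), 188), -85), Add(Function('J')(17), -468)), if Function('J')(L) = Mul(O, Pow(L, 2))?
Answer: 908250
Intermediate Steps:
Function('J')(L) = Mul(10, Pow(L, 2))
Function('T')(P) = Add(P, Pow(P, 2)) (Function('T')(P) = Add(Pow(P, 2), P) = Add(P, Pow(P, 2)))
Mul(Add(Add(Function('T')(16), 188), -85), Add(Function('J')(17), -468)) = Mul(Add(Add(Mul(16, Add(1, 16)), 188), -85), Add(Mul(10, Pow(17, 2)), -468)) = Mul(Add(Add(Mul(16, 17), 188), -85), Add(Mul(10, 289), -468)) = Mul(Add(Add(272, 188), -85), Add(2890, -468)) = Mul(Add(460, -85), 2422) = Mul(375, 2422) = 908250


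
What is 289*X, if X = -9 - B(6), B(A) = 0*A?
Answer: -2601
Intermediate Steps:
B(A) = 0
X = -9 (X = -9 - 1*0 = -9 + 0 = -9)
289*X = 289*(-9) = -2601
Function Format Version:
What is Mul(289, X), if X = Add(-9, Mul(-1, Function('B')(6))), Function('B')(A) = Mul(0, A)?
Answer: -2601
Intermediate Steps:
Function('B')(A) = 0
X = -9 (X = Add(-9, Mul(-1, 0)) = Add(-9, 0) = -9)
Mul(289, X) = Mul(289, -9) = -2601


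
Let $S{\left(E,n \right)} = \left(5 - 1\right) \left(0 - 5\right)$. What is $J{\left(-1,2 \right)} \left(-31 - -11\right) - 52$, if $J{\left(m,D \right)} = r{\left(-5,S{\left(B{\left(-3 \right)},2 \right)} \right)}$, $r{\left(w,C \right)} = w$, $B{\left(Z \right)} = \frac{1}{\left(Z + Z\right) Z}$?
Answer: $48$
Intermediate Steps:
$B{\left(Z \right)} = \frac{1}{2 Z^{2}}$ ($B{\left(Z \right)} = \frac{1}{2 Z Z} = \frac{\frac{1}{2} \frac{1}{Z}}{Z} = \frac{1}{2 Z^{2}}$)
$S{\left(E,n \right)} = -20$ ($S{\left(E,n \right)} = 4 \left(-5\right) = -20$)
$J{\left(m,D \right)} = -5$
$J{\left(-1,2 \right)} \left(-31 - -11\right) - 52 = - 5 \left(-31 - -11\right) - 52 = - 5 \left(-31 + 11\right) - 52 = \left(-5\right) \left(-20\right) - 52 = 100 - 52 = 48$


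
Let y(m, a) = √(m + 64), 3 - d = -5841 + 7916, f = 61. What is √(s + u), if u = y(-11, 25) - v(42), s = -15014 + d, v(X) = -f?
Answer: √(-17025 + √53) ≈ 130.45*I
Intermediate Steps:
d = -2072 (d = 3 - (-5841 + 7916) = 3 - 1*2075 = 3 - 2075 = -2072)
y(m, a) = √(64 + m)
v(X) = -61 (v(X) = -1*61 = -61)
s = -17086 (s = -15014 - 2072 = -17086)
u = 61 + √53 (u = √(64 - 11) - 1*(-61) = √53 + 61 = 61 + √53 ≈ 68.280)
√(s + u) = √(-17086 + (61 + √53)) = √(-17025 + √53)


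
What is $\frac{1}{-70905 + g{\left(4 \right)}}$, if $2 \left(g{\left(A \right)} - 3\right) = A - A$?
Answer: $- \frac{1}{70902} \approx -1.4104 \cdot 10^{-5}$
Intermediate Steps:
$g{\left(A \right)} = 3$ ($g{\left(A \right)} = 3 + \frac{A - A}{2} = 3 + \frac{1}{2} \cdot 0 = 3 + 0 = 3$)
$\frac{1}{-70905 + g{\left(4 \right)}} = \frac{1}{-70905 + 3} = \frac{1}{-70902} = - \frac{1}{70902}$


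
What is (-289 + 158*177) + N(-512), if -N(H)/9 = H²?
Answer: -2331619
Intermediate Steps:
N(H) = -9*H²
(-289 + 158*177) + N(-512) = (-289 + 158*177) - 9*(-512)² = (-289 + 27966) - 9*262144 = 27677 - 2359296 = -2331619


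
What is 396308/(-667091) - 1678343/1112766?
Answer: -1560605578141/742316183706 ≈ -2.1023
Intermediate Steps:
396308/(-667091) - 1678343/1112766 = 396308*(-1/667091) - 1678343*1/1112766 = -396308/667091 - 1678343/1112766 = -1560605578141/742316183706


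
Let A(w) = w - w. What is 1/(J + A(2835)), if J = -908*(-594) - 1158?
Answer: 1/538194 ≈ 1.8581e-6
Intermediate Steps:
J = 538194 (J = 539352 - 1158 = 538194)
A(w) = 0
1/(J + A(2835)) = 1/(538194 + 0) = 1/538194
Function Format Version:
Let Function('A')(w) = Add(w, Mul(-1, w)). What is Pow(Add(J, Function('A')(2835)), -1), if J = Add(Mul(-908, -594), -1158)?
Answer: Rational(1, 538194) ≈ 1.8581e-6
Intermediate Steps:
J = 538194 (J = Add(539352, -1158) = 538194)
Function('A')(w) = 0
Pow(Add(J, Function('A')(2835)), -1) = Pow(Add(538194, 0), -1) = Pow(538194, -1) = Rational(1, 538194)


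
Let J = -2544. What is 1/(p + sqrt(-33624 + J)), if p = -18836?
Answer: -4709/88707766 - I*sqrt(9042)/177415532 ≈ -5.3084e-5 - 5.3597e-7*I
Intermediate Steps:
1/(p + sqrt(-33624 + J)) = 1/(-18836 + sqrt(-33624 - 2544)) = 1/(-18836 + sqrt(-36168)) = 1/(-18836 + 2*I*sqrt(9042))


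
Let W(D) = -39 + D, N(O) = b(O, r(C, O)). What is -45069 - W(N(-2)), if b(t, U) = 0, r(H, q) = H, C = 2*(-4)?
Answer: -45030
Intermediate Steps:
C = -8
N(O) = 0
-45069 - W(N(-2)) = -45069 - (-39 + 0) = -45069 - 1*(-39) = -45069 + 39 = -45030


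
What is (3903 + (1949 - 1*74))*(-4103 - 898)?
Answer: -28895778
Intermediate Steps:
(3903 + (1949 - 1*74))*(-4103 - 898) = (3903 + (1949 - 74))*(-5001) = (3903 + 1875)*(-5001) = 5778*(-5001) = -28895778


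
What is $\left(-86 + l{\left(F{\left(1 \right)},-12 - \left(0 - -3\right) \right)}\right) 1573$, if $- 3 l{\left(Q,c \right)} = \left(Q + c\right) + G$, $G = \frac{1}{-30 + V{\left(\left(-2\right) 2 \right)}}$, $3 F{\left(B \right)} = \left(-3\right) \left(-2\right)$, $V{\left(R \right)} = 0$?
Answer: $- \frac{11559977}{90} \approx -1.2844 \cdot 10^{5}$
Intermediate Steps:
$F{\left(B \right)} = 2$ ($F{\left(B \right)} = \frac{\left(-3\right) \left(-2\right)}{3} = \frac{1}{3} \cdot 6 = 2$)
$G = - \frac{1}{30}$ ($G = \frac{1}{-30 + 0} = \frac{1}{-30} = - \frac{1}{30} \approx -0.033333$)
$l{\left(Q,c \right)} = \frac{1}{90} - \frac{Q}{3} - \frac{c}{3}$ ($l{\left(Q,c \right)} = - \frac{\left(Q + c\right) - \frac{1}{30}}{3} = - \frac{- \frac{1}{30} + Q + c}{3} = \frac{1}{90} - \frac{Q}{3} - \frac{c}{3}$)
$\left(-86 + l{\left(F{\left(1 \right)},-12 - \left(0 - -3\right) \right)}\right) 1573 = \left(-86 - \left(\frac{59}{90} + \frac{-12 - \left(0 - -3\right)}{3}\right)\right) 1573 = \left(-86 - \left(\frac{59}{90} + \frac{-12 - \left(0 + 3\right)}{3}\right)\right) 1573 = \left(-86 - \left(\frac{59}{90} + \frac{-12 - 3}{3}\right)\right) 1573 = \left(-86 - - \frac{391}{90}\right) 1573 = \left(-86 + \left(\frac{1}{90} - \frac{2}{3} + 5\right)\right) 1573 = \left(-86 + \frac{391}{90}\right) 1573 = \left(- \frac{7349}{90}\right) 1573 = - \frac{11559977}{90}$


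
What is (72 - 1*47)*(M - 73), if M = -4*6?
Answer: -2425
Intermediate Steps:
M = -24
(72 - 1*47)*(M - 73) = (72 - 1*47)*(-24 - 73) = (72 - 47)*(-97) = 25*(-97) = -2425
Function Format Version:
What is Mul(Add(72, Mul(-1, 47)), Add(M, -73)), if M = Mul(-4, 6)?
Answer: -2425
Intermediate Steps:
M = -24
Mul(Add(72, Mul(-1, 47)), Add(M, -73)) = Mul(Add(72, Mul(-1, 47)), Add(-24, -73)) = Mul(Add(72, -47), -97) = Mul(25, -97) = -2425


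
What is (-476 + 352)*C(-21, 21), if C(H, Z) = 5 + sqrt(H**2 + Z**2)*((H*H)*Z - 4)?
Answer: -620 - 24105228*sqrt(2) ≈ -3.4091e+7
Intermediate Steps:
C(H, Z) = 5 + sqrt(H**2 + Z**2)*(-4 + Z*H**2) (C(H, Z) = 5 + sqrt(H**2 + Z**2)*(H**2*Z - 4) = 5 + sqrt(H**2 + Z**2)*(Z*H**2 - 4) = 5 + sqrt(H**2 + Z**2)*(-4 + Z*H**2))
(-476 + 352)*C(-21, 21) = (-476 + 352)*(5 - 4*sqrt((-21)**2 + 21**2) + 21*(-21)**2*sqrt((-21)**2 + 21**2)) = -124*(5 - 4*sqrt(441 + 441) + 21*441*sqrt(441 + 441)) = -124*(5 - 84*sqrt(2) + 21*441*sqrt(882)) = -124*(5 - 84*sqrt(2) + 21*441*(21*sqrt(2))) = -124*(5 - 84*sqrt(2) + 194481*sqrt(2)) = -124*(5 + 194397*sqrt(2)) = -620 - 24105228*sqrt(2)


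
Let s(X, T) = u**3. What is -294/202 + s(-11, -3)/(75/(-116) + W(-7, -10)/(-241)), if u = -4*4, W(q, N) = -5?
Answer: 11562713611/1766995 ≈ 6543.7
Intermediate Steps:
u = -16
s(X, T) = -4096 (s(X, T) = (-16)**3 = -4096)
-294/202 + s(-11, -3)/(75/(-116) + W(-7, -10)/(-241)) = -294/202 - 4096/(75/(-116) - 5/(-241)) = -294*1/202 - 4096/(75*(-1/116) - 5*(-1/241)) = -147/101 - 4096/(-75/116 + 5/241) = -147/101 - 4096/(-17495/27956) = -147/101 - 4096*(-27956/17495) = -147/101 + 114507776/17495 = 11562713611/1766995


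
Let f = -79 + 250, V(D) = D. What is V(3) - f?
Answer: -168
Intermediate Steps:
f = 171
V(3) - f = 3 - 1*171 = 3 - 171 = -168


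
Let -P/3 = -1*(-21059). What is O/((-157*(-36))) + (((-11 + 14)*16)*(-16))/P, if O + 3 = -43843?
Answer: -460953001/59512734 ≈ -7.7455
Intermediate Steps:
O = -43846 (O = -3 - 43843 = -43846)
P = -63177 (P = -(-3)*(-21059) = -3*21059 = -63177)
O/((-157*(-36))) + (((-11 + 14)*16)*(-16))/P = -43846/((-157*(-36))) + (((-11 + 14)*16)*(-16))/(-63177) = -43846/5652 + ((3*16)*(-16))*(-1/63177) = -43846*1/5652 + (48*(-16))*(-1/63177) = -21923/2826 - 768*(-1/63177) = -21923/2826 + 256/21059 = -460953001/59512734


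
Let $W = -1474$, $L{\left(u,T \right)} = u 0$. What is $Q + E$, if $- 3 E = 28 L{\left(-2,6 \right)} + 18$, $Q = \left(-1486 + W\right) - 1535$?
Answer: $-4501$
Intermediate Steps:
$L{\left(u,T \right)} = 0$
$Q = -4495$ ($Q = \left(-1486 - 1474\right) - 1535 = -2960 - 1535 = -4495$)
$E = -6$ ($E = - \frac{28 \cdot 0 + 18}{3} = - \frac{0 + 18}{3} = \left(- \frac{1}{3}\right) 18 = -6$)
$Q + E = -4495 - 6 = -4501$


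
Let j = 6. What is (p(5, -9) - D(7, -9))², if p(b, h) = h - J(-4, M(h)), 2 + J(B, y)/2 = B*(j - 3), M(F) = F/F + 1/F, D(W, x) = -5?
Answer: 576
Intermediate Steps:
M(F) = 1 + 1/F
J(B, y) = -4 + 6*B (J(B, y) = -4 + 2*(B*(6 - 3)) = -4 + 2*(B*3) = -4 + 2*(3*B) = -4 + 6*B)
p(b, h) = 28 + h (p(b, h) = h - (-4 + 6*(-4)) = h - (-4 - 24) = h - 1*(-28) = h + 28 = 28 + h)
(p(5, -9) - D(7, -9))² = ((28 - 9) - 1*(-5))² = (19 + 5)² = 24² = 576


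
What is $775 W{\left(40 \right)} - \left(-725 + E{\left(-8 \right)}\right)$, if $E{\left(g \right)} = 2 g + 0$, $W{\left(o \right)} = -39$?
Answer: $-29484$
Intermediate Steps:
$E{\left(g \right)} = 2 g$
$775 W{\left(40 \right)} - \left(-725 + E{\left(-8 \right)}\right) = 775 \left(-39\right) + \left(725 - 2 \left(-8\right)\right) = -30225 + \left(725 - -16\right) = -30225 + \left(725 + 16\right) = -30225 + 741 = -29484$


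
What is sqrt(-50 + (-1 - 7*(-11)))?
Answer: sqrt(26) ≈ 5.0990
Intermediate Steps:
sqrt(-50 + (-1 - 7*(-11))) = sqrt(-50 + (-1 + 77)) = sqrt(-50 + 76) = sqrt(26)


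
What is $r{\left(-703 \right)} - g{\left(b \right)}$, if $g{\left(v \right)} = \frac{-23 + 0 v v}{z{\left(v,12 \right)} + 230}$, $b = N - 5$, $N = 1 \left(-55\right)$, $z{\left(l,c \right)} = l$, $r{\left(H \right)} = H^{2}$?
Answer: $\frac{84015553}{170} \approx 4.9421 \cdot 10^{5}$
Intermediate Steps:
$N = -55$
$b = -60$ ($b = -55 - 5 = -60$)
$g{\left(v \right)} = - \frac{23}{230 + v}$ ($g{\left(v \right)} = \frac{-23 + 0 v v}{v + 230} = \frac{-23 + 0 v}{230 + v} = \frac{-23 + 0}{230 + v} = - \frac{23}{230 + v}$)
$r{\left(-703 \right)} - g{\left(b \right)} = \left(-703\right)^{2} - - \frac{23}{230 - 60} = 494209 - - \frac{23}{170} = 494209 + \frac{23}{170} = \frac{84015553}{170}$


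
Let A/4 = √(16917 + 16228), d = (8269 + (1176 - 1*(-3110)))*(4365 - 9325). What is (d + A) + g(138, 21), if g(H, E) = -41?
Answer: -62272841 + 4*√33145 ≈ -6.2272e+7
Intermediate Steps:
d = -62272800 (d = (8269 + (1176 + 3110))*(-4960) = (8269 + 4286)*(-4960) = 12555*(-4960) = -62272800)
A = 4*√33145 (A = 4*√(16917 + 16228) = 4*√33145 ≈ 728.23)
(d + A) + g(138, 21) = (-62272800 + 4*√33145) - 41 = -62272841 + 4*√33145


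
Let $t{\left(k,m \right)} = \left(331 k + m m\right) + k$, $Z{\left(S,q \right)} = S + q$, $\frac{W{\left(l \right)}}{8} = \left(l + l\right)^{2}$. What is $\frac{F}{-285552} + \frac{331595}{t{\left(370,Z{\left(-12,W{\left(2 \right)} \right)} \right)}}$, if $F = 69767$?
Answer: $\frac{394345613}{180183312} \approx 2.1886$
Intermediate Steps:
$W{\left(l \right)} = 32 l^{2}$ ($W{\left(l \right)} = 8 \left(l + l\right)^{2} = 8 \left(2 l\right)^{2} = 8 \cdot 4 l^{2} = 32 l^{2}$)
$t{\left(k,m \right)} = m^{2} + 332 k$ ($t{\left(k,m \right)} = \left(331 k + m^{2}\right) + k = \left(m^{2} + 331 k\right) + k = m^{2} + 332 k$)
$\frac{F}{-285552} + \frac{331595}{t{\left(370,Z{\left(-12,W{\left(2 \right)} \right)} \right)}} = \frac{69767}{-285552} + \frac{331595}{\left(-12 + 32 \cdot 2^{2}\right)^{2} + 332 \cdot 370} = 69767 \left(- \frac{1}{285552}\right) + \frac{331595}{\left(-12 + 32 \cdot 4\right)^{2} + 122840} = - \frac{69767}{285552} + \frac{331595}{\left(-12 + 128\right)^{2} + 122840} = - \frac{69767}{285552} + \frac{331595}{116^{2} + 122840} = - \frac{69767}{285552} + \frac{331595}{13456 + 122840} = - \frac{69767}{285552} + \frac{331595}{136296} = \frac{394345613}{180183312}$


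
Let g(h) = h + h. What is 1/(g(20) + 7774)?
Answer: 1/7814 ≈ 0.00012798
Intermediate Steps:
g(h) = 2*h
1/(g(20) + 7774) = 1/(2*20 + 7774) = 1/(40 + 7774) = 1/7814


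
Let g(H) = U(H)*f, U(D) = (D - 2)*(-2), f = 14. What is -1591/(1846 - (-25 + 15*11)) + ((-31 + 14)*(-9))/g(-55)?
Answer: -379703/453796 ≈ -0.83673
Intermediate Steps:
U(D) = 4 - 2*D (U(D) = (-2 + D)*(-2) = 4 - 2*D)
g(H) = 56 - 28*H (g(H) = (4 - 2*H)*14 = 56 - 28*H)
-1591/(1846 - (-25 + 15*11)) + ((-31 + 14)*(-9))/g(-55) = -1591/(1846 - (-25 + 15*11)) + ((-31 + 14)*(-9))/(56 - 28*(-55)) = -1591/(1846 - (-25 + 165)) + (-17*(-9))/(56 + 1540) = -1591/(1846 - 1*140) + 153/1596 = -1591/(1846 - 140) + 153*(1/1596) = -1591/1706 + 51/532 = -379703/453796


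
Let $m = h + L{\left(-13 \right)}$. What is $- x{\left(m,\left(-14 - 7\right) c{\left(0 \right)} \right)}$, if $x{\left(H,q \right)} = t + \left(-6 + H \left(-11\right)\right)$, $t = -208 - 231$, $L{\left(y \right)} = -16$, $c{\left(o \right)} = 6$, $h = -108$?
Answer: $-919$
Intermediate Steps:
$t = -439$ ($t = -208 - 231 = -439$)
$m = -124$ ($m = -108 - 16 = -124$)
$x{\left(H,q \right)} = -445 - 11 H$ ($x{\left(H,q \right)} = -439 + \left(-6 + H \left(-11\right)\right) = -439 - \left(6 + 11 H\right) = -445 - 11 H$)
$- x{\left(m,\left(-14 - 7\right) c{\left(0 \right)} \right)} = - (-445 - -1364) = - (-445 + 1364) = \left(-1\right) 919 = -919$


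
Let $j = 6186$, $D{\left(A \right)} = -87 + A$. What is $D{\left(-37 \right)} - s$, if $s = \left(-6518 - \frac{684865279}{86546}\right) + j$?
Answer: $\frac{702866847}{86546} \approx 8121.3$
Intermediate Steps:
$s = - \frac{713598551}{86546}$ ($s = \left(-6518 - \frac{684865279}{86546}\right) + 6186 = - \frac{1248972107}{86546} + 6186 = - \frac{713598551}{86546} \approx -8245.3$)
$D{\left(-37 \right)} - s = \left(-87 - 37\right) - - \frac{713598551}{86546} = -124 + \frac{713598551}{86546} = \frac{702866847}{86546}$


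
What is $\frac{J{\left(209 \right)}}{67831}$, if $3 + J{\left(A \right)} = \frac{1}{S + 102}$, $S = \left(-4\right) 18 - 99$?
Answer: $- \frac{208}{4680339} \approx -4.4441 \cdot 10^{-5}$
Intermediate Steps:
$S = -171$ ($S = -72 - 99 = -171$)
$J{\left(A \right)} = - \frac{208}{69}$ ($J{\left(A \right)} = -3 + \frac{1}{-171 + 102} = -3 + \frac{1}{-69} = -3 - \frac{1}{69} = - \frac{208}{69}$)
$\frac{J{\left(209 \right)}}{67831} = - \frac{208}{69 \cdot 67831} = \left(- \frac{208}{69}\right) \frac{1}{67831} = - \frac{208}{4680339}$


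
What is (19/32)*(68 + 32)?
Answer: 475/8 ≈ 59.375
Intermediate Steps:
(19/32)*(68 + 32) = (19*(1/32))*100 = (19/32)*100 = 475/8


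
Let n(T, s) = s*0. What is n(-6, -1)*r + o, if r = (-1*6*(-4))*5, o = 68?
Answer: 68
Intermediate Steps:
n(T, s) = 0
r = 120 (r = -6*(-4)*5 = 24*5 = 120)
n(-6, -1)*r + o = 0*120 + 68 = 0 + 68 = 68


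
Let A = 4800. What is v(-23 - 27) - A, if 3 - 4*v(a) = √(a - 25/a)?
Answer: -19197/4 - 3*I*√22/8 ≈ -4799.3 - 1.7589*I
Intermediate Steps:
v(a) = ¾ - √(a - 25/a)/4
v(-23 - 27) - A = (¾ - √(-25 + (-23 - 27)²)*(I*√2/10)/4) - 1*4800 = (¾ - √(-25 + (-50)²)*(I*√2/10)/4) - 4800 = (¾ - I*√2*√(-25 + 2500)/10/4) - 4800 = (¾ - 3*I*√22/2/4) - 4800 = (¾ - 3*I*√22/8) - 4800 = -19197/4 - 3*I*√22/8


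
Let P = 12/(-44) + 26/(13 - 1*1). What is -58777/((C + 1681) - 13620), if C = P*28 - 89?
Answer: 1939641/395174 ≈ 4.9083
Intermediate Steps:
P = 125/66 (P = 12*(-1/44) + 26/(13 - 1) = -3/11 + 26/12 = -3/11 + 26*(1/12) = -3/11 + 13/6 = 125/66 ≈ 1.8939)
C = -1187/33 (C = (125/66)*28 - 89 = 1750/33 - 89 = -1187/33 ≈ -35.970)
-58777/((C + 1681) - 13620) = -58777/((-1187/33 + 1681) - 13620) = -58777/(54286/33 - 13620) = -58777/(-395174/33) = -58777*(-33/395174) = 1939641/395174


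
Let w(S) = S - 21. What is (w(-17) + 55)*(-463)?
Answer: -7871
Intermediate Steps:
w(S) = -21 + S
(w(-17) + 55)*(-463) = ((-21 - 17) + 55)*(-463) = (-38 + 55)*(-463) = 17*(-463) = -7871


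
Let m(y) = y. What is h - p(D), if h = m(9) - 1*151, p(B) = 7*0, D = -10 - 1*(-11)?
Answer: -142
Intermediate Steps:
D = 1 (D = -10 + 11 = 1)
p(B) = 0
h = -142 (h = 9 - 1*151 = 9 - 151 = -142)
h - p(D) = -142 - 1*0 = -142 + 0 = -142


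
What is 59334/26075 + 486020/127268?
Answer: 5056072753/829628275 ≈ 6.0944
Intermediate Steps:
59334/26075 + 486020/127268 = 59334*(1/26075) + 486020*(1/127268) = 59334/26075 + 121505/31817 = 5056072753/829628275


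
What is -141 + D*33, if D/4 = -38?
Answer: -5157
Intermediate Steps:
D = -152 (D = 4*(-38) = -152)
-141 + D*33 = -141 - 152*33 = -141 - 5016 = -5157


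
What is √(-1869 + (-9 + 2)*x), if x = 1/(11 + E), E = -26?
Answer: 14*I*√2145/15 ≈ 43.227*I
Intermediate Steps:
x = -1/15 (x = 1/(11 - 26) = 1/(-15) = -1/15 ≈ -0.066667)
√(-1869 + (-9 + 2)*x) = √(-1869 + (-9 + 2)*(-1/15)) = √(-1869 - 7*(-1/15)) = √(-1869 + 7/15) = √(-28028/15) = 14*I*√2145/15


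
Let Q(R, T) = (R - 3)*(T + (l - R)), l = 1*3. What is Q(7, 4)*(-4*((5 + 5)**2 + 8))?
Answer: 0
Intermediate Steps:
l = 3
Q(R, T) = (-3 + R)*(3 + T - R) (Q(R, T) = (R - 3)*(T + (3 - R)) = (-3 + R)*(3 + T - R))
Q(7, 4)*(-4*((5 + 5)**2 + 8)) = (-9 - 1*7**2 - 3*4 + 6*7 + 7*4)*(-4*((5 + 5)**2 + 8)) = (-9 - 1*49 - 12 + 42 + 28)*(-4*(10**2 + 8)) = (-9 - 49 - 12 + 42 + 28)*(-4*(100 + 8)) = 0*(-4*108) = 0*(-432) = 0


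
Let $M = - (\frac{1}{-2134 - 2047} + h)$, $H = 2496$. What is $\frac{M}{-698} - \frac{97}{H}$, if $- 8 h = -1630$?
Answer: $\frac{921604039}{3642085824} \approx 0.25304$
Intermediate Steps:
$h = \frac{815}{4}$ ($h = \left(- \frac{1}{8}\right) \left(-1630\right) = \frac{815}{4} \approx 203.75$)
$M = - \frac{3407511}{16724}$ ($M = - (\frac{1}{-2134 - 2047} + \frac{815}{4}) = - (\frac{1}{-4181} + \frac{815}{4}) = - (- \frac{1}{4181} + \frac{815}{4}) = \left(-1\right) \frac{3407511}{16724} = - \frac{3407511}{16724} \approx -203.75$)
$\frac{M}{-698} - \frac{97}{H} = - \frac{3407511}{16724 \left(-698\right)} - \frac{97}{2496} = \left(- \frac{3407511}{16724}\right) \left(- \frac{1}{698}\right) - \frac{97}{2496} = \frac{3407511}{11673352} - \frac{97}{2496} = \frac{921604039}{3642085824}$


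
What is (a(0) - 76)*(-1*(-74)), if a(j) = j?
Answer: -5624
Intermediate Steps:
(a(0) - 76)*(-1*(-74)) = (0 - 76)*(-1*(-74)) = -76*74 = -5624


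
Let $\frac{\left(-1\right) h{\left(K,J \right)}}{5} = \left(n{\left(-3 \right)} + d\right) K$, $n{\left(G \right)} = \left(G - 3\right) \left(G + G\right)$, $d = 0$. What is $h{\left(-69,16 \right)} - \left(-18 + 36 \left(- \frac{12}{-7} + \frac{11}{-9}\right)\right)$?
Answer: $\frac{86942}{7} \approx 12420.0$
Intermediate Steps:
$n{\left(G \right)} = 2 G \left(-3 + G\right)$ ($n{\left(G \right)} = \left(-3 + G\right) 2 G = 2 G \left(-3 + G\right)$)
$h{\left(K,J \right)} = - 180 K$ ($h{\left(K,J \right)} = - 5 \left(2 \left(-3\right) \left(-3 - 3\right) + 0\right) K = - 5 \left(2 \left(-3\right) \left(-6\right) + 0\right) K = - 5 \left(36 + 0\right) K = - 5 \cdot 36 K = - 180 K$)
$h{\left(-69,16 \right)} - \left(-18 + 36 \left(- \frac{12}{-7} + \frac{11}{-9}\right)\right) = \left(-180\right) \left(-69\right) - \left(-18 + 36 \left(- \frac{12}{-7} + \frac{11}{-9}\right)\right) = 12420 - \left(-18 + 36 \left(\left(-12\right) \left(- \frac{1}{7}\right) + 11 \left(- \frac{1}{9}\right)\right)\right) = 12420 - \left(-18 + 36 \left(\frac{12}{7} - \frac{11}{9}\right)\right) = 12420 - \left(-18 + 36 \cdot \frac{31}{63}\right) = 12420 - \left(-18 + \frac{124}{7}\right) = 12420 - - \frac{2}{7} = 12420 + \frac{2}{7} = \frac{86942}{7}$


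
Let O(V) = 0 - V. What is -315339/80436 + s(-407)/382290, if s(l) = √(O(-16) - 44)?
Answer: -105113/26812 + I*√7/191145 ≈ -3.9204 + 1.3842e-5*I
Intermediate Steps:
O(V) = -V
s(l) = 2*I*√7 (s(l) = √(-1*(-16) - 44) = √(16 - 44) = √(-28) = 2*I*√7)
-315339/80436 + s(-407)/382290 = -315339/80436 + (2*I*√7)/382290 = -315339*1/80436 + (2*I*√7)*(1/382290) = -105113/26812 + I*√7/191145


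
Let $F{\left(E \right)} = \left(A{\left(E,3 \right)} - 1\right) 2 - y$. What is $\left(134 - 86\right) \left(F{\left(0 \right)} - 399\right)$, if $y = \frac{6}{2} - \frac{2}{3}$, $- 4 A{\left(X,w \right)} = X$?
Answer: $-19360$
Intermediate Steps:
$A{\left(X,w \right)} = - \frac{X}{4}$
$y = \frac{7}{3}$ ($y = 6 \cdot \frac{1}{2} - \frac{2}{3} = 3 - \frac{2}{3} = \frac{7}{3} \approx 2.3333$)
$F{\left(E \right)} = - \frac{13}{3} - \frac{E}{2}$ ($F{\left(E \right)} = \left(- \frac{E}{4} - 1\right) 2 - \frac{7}{3} = \left(-1 - \frac{E}{4}\right) 2 - \frac{7}{3} = \left(-2 - \frac{E}{2}\right) - \frac{7}{3} = - \frac{13}{3} - \frac{E}{2}$)
$\left(134 - 86\right) \left(F{\left(0 \right)} - 399\right) = \left(134 - 86\right) \left(\left(- \frac{13}{3} - 0\right) - 399\right) = 48 \left(\left(- \frac{13}{3} + 0\right) - 399\right) = 48 \left(- \frac{13}{3} - 399\right) = 48 \left(- \frac{1210}{3}\right) = -19360$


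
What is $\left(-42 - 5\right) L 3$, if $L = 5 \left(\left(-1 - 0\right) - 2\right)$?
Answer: $2115$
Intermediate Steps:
$L = -15$ ($L = 5 \left(\left(-1 + 0\right) - 2\right) = 5 \left(-1 - 2\right) = 5 \left(-3\right) = -15$)
$\left(-42 - 5\right) L 3 = \left(-42 - 5\right) \left(\left(-15\right) 3\right) = \left(-47\right) \left(-45\right) = 2115$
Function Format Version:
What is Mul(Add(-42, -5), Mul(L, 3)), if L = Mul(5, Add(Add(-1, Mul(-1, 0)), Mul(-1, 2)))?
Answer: 2115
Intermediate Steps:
L = -15 (L = Mul(5, Add(Add(-1, 0), -2)) = Mul(5, Add(-1, -2)) = Mul(5, -3) = -15)
Mul(Add(-42, -5), Mul(L, 3)) = Mul(Add(-42, -5), Mul(-15, 3)) = Mul(-47, -45) = 2115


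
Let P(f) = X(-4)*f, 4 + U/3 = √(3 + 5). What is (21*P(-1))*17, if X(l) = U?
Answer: 4284 - 2142*√2 ≈ 1254.8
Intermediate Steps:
U = -12 + 6*√2 (U = -12 + 3*√(3 + 5) = -12 + 3*√8 = -12 + 3*(2*√2) = -12 + 6*√2 ≈ -3.5147)
X(l) = -12 + 6*√2
P(f) = f*(-12 + 6*√2) (P(f) = (-12 + 6*√2)*f = f*(-12 + 6*√2))
(21*P(-1))*17 = (21*(6*(-1)*(-2 + √2)))*17 = (21*(12 - 6*√2))*17 = (252 - 126*√2)*17 = 4284 - 2142*√2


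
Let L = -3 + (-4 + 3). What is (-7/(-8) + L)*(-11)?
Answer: 275/8 ≈ 34.375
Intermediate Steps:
L = -4 (L = -3 - 1 = -4)
(-7/(-8) + L)*(-11) = (-7/(-8) - 4)*(-11) = (-7*(-⅛) - 4)*(-11) = (7/8 - 4)*(-11) = -25/8*(-11) = 275/8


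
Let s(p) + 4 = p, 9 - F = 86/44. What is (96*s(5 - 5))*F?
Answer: -29760/11 ≈ -2705.5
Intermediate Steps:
F = 155/22 (F = 9 - 86/44 = 9 - 1*43/22 = 9 - 43/22 = 155/22 ≈ 7.0455)
s(p) = -4 + p
(96*s(5 - 5))*F = (96*(-4 + (5 - 5)))*(155/22) = (96*(-4 + 0))*(155/22) = (96*(-4))*(155/22) = -384*155/22 = -29760/11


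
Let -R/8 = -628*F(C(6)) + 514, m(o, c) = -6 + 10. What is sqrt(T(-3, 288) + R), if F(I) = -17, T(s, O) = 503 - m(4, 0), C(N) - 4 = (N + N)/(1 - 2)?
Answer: I*sqrt(89021) ≈ 298.36*I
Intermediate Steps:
m(o, c) = 4
C(N) = 4 - 2*N (C(N) = 4 + (N + N)/(1 - 2) = 4 + (2*N)/(-1) = 4 + (2*N)*(-1) = 4 - 2*N)
T(s, O) = 499 (T(s, O) = 503 - 1*4 = 503 - 4 = 499)
R = -89520 (R = -8*(-628*(-17) + 514) = -8*(10676 + 514) = -8*11190 = -89520)
sqrt(T(-3, 288) + R) = sqrt(499 - 89520) = sqrt(-89021) = I*sqrt(89021)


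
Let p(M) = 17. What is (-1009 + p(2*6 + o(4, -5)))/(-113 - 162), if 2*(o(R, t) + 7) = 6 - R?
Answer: 992/275 ≈ 3.6073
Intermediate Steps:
o(R, t) = -4 - R/2 (o(R, t) = -7 + (6 - R)/2 = -7 + (3 - R/2) = -4 - R/2)
(-1009 + p(2*6 + o(4, -5)))/(-113 - 162) = (-1009 + 17)/(-113 - 162) = -992/(-275) = -992*(-1/275) = 992/275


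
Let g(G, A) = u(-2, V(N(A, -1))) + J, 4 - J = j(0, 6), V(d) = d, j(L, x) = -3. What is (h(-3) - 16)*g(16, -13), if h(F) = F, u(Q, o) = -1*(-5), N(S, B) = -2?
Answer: -228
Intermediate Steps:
u(Q, o) = 5
J = 7 (J = 4 - 1*(-3) = 4 + 3 = 7)
g(G, A) = 12 (g(G, A) = 5 + 7 = 12)
(h(-3) - 16)*g(16, -13) = (-3 - 16)*12 = -19*12 = -228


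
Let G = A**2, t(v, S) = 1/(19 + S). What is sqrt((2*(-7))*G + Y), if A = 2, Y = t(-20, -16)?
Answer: I*sqrt(501)/3 ≈ 7.461*I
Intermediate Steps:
Y = 1/3 (Y = 1/(19 - 16) = 1/3 ≈ 0.33333)
G = 4 (G = 2**2 = 4)
sqrt((2*(-7))*G + Y) = sqrt((2*(-7))*4 + 1/3) = sqrt(-14*4 + 1/3) = sqrt(-56 + 1/3) = sqrt(-167/3) = I*sqrt(501)/3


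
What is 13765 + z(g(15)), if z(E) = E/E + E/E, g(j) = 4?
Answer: 13767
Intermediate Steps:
z(E) = 2 (z(E) = 1 + 1 = 2)
13765 + z(g(15)) = 13765 + 2 = 13767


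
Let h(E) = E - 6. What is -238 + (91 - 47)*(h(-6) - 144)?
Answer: -7102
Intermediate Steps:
h(E) = -6 + E
-238 + (91 - 47)*(h(-6) - 144) = -238 + (91 - 47)*((-6 - 6) - 144) = -238 + 44*(-12 - 144) = -238 + 44*(-156) = -238 - 6864 = -7102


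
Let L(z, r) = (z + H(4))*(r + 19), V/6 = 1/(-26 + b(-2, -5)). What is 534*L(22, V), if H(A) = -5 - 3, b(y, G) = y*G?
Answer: 278481/2 ≈ 1.3924e+5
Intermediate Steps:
b(y, G) = G*y
V = -3/8 (V = 6/(-26 - 5*(-2)) = 6/(-26 + 10) = 6/(-16) = 6*(-1/16) = -3/8 ≈ -0.37500)
H(A) = -8
L(z, r) = (-8 + z)*(19 + r) (L(z, r) = (z - 8)*(r + 19) = (-8 + z)*(19 + r))
534*L(22, V) = 534*(-152 - 8*(-3/8) + 19*22 - 3/8*22) = 534*(-152 + 3 + 418 - 33/4) = 534*(1043/4) = 278481/2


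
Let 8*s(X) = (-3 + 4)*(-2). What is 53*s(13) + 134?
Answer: 483/4 ≈ 120.75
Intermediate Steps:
s(X) = -¼ (s(X) = ((-3 + 4)*(-2))/8 = (1*(-2))/8 = (⅛)*(-2) = -¼)
53*s(13) + 134 = 53*(-¼) + 134 = -53/4 + 134 = 483/4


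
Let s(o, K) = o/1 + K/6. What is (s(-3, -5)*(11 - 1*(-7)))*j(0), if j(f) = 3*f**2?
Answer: 0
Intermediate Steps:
s(o, K) = o + K/6 (s(o, K) = o*1 + K*(1/6) = o + K/6)
(s(-3, -5)*(11 - 1*(-7)))*j(0) = ((-3 + (1/6)*(-5))*(11 - 1*(-7)))*(3*0**2) = ((-3 - 5/6)*(11 + 7))*(3*0) = -23/6*18*0 = -69*0 = 0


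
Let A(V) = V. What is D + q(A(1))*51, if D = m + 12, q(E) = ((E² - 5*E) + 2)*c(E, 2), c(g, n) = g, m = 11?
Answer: -79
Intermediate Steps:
q(E) = E*(2 + E² - 5*E) (q(E) = ((E² - 5*E) + 2)*E = (2 + E² - 5*E)*E = E*(2 + E² - 5*E))
D = 23 (D = 11 + 12 = 23)
D + q(A(1))*51 = 23 + (1*(2 + 1² - 5*1))*51 = 23 + (1*(2 + 1 - 5))*51 = 23 + (1*(-2))*51 = 23 - 2*51 = 23 - 102 = -79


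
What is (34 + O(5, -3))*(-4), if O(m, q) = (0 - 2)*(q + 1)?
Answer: -152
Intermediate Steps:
O(m, q) = -2 - 2*q (O(m, q) = -2*(1 + q) = -2 - 2*q)
(34 + O(5, -3))*(-4) = (34 + (-2 - 2*(-3)))*(-4) = (34 + (-2 + 6))*(-4) = (34 + 4)*(-4) = 38*(-4) = -152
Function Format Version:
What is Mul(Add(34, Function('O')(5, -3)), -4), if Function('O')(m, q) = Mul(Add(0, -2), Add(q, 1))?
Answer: -152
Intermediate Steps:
Function('O')(m, q) = Add(-2, Mul(-2, q)) (Function('O')(m, q) = Mul(-2, Add(1, q)) = Add(-2, Mul(-2, q)))
Mul(Add(34, Function('O')(5, -3)), -4) = Mul(Add(34, Add(-2, Mul(-2, -3))), -4) = Mul(Add(34, Add(-2, 6)), -4) = Mul(Add(34, 4), -4) = Mul(38, -4) = -152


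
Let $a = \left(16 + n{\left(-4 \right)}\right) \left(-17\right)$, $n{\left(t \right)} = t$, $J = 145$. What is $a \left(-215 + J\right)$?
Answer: $14280$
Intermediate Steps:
$a = -204$ ($a = \left(16 - 4\right) \left(-17\right) = 12 \left(-17\right) = -204$)
$a \left(-215 + J\right) = - 204 \left(-215 + 145\right) = \left(-204\right) \left(-70\right) = 14280$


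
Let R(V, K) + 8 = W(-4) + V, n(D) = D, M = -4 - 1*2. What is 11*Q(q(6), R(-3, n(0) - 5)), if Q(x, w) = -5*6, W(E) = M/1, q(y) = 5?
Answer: -330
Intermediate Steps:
M = -6 (M = -4 - 2 = -6)
W(E) = -6 (W(E) = -6/1 = -6*1 = -6)
R(V, K) = -14 + V (R(V, K) = -8 + (-6 + V) = -14 + V)
Q(x, w) = -30
11*Q(q(6), R(-3, n(0) - 5)) = 11*(-30) = -330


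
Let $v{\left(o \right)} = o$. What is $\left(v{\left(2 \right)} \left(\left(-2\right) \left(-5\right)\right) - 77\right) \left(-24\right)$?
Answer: $1368$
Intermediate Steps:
$\left(v{\left(2 \right)} \left(\left(-2\right) \left(-5\right)\right) - 77\right) \left(-24\right) = \left(2 \left(\left(-2\right) \left(-5\right)\right) - 77\right) \left(-24\right) = \left(2 \cdot 10 - 77\right) \left(-24\right) = \left(20 - 77\right) \left(-24\right) = \left(-57\right) \left(-24\right) = 1368$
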